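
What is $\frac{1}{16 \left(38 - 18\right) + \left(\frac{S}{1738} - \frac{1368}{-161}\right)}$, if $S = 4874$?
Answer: $\frac{139909}{46352029} \approx 0.0030184$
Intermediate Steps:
$\frac{1}{16 \left(38 - 18\right) + \left(\frac{S}{1738} - \frac{1368}{-161}\right)} = \frac{1}{16 \left(38 - 18\right) + \left(\frac{4874}{1738} - \frac{1368}{-161}\right)} = \frac{1}{16 \cdot 20 + \left(4874 \cdot \frac{1}{1738} - - \frac{1368}{161}\right)} = \frac{1}{320 + \left(\frac{2437}{869} + \frac{1368}{161}\right)} = \frac{1}{320 + \frac{1581149}{139909}} = \frac{1}{\frac{46352029}{139909}} = \frac{139909}{46352029}$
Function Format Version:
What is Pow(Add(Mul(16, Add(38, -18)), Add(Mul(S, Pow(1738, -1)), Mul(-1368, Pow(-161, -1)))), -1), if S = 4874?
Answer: Rational(139909, 46352029) ≈ 0.0030184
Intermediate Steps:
Pow(Add(Mul(16, Add(38, -18)), Add(Mul(S, Pow(1738, -1)), Mul(-1368, Pow(-161, -1)))), -1) = Pow(Add(Mul(16, Add(38, -18)), Add(Mul(4874, Pow(1738, -1)), Mul(-1368, Pow(-161, -1)))), -1) = Pow(Add(Mul(16, 20), Add(Mul(4874, Rational(1, 1738)), Mul(-1368, Rational(-1, 161)))), -1) = Pow(Add(320, Add(Rational(2437, 869), Rational(1368, 161))), -1) = Pow(Add(320, Rational(1581149, 139909)), -1) = Pow(Rational(46352029, 139909), -1) = Rational(139909, 46352029)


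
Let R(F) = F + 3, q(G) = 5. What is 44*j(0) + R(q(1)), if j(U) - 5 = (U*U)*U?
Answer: 228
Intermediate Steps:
j(U) = 5 + U**3 (j(U) = 5 + (U*U)*U = 5 + U**2*U = 5 + U**3)
R(F) = 3 + F
44*j(0) + R(q(1)) = 44*(5 + 0**3) + (3 + 5) = 44*(5 + 0) + 8 = 44*5 + 8 = 220 + 8 = 228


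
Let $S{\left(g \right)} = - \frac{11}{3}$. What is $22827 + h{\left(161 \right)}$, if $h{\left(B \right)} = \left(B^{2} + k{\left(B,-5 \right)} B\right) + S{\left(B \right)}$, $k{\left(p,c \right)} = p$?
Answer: $\frac{223996}{3} \approx 74665.0$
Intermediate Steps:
$S{\left(g \right)} = - \frac{11}{3}$ ($S{\left(g \right)} = \left(-11\right) \frac{1}{3} = - \frac{11}{3}$)
$h{\left(B \right)} = - \frac{11}{3} + 2 B^{2}$ ($h{\left(B \right)} = \left(B^{2} + B B\right) - \frac{11}{3} = \left(B^{2} + B^{2}\right) - \frac{11}{3} = 2 B^{2} - \frac{11}{3} = - \frac{11}{3} + 2 B^{2}$)
$22827 + h{\left(161 \right)} = 22827 - \left(\frac{11}{3} - 2 \cdot 161^{2}\right) = 22827 + \left(- \frac{11}{3} + 2 \cdot 25921\right) = 22827 + \left(- \frac{11}{3} + 51842\right) = 22827 + \frac{155515}{3} = \frac{223996}{3}$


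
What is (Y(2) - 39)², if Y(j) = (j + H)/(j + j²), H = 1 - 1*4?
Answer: 55225/36 ≈ 1534.0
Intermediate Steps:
H = -3 (H = 1 - 4 = -3)
Y(j) = (-3 + j)/(j + j²) (Y(j) = (j - 3)/(j + j²) = (-3 + j)/(j + j²))
(Y(2) - 39)² = ((-3 + 2)/(2*(1 + 2)) - 39)² = ((½)*(-1)/3 - 39)² = ((½)*(⅓)*(-1) - 39)² = (-⅙ - 39)² = (-235/6)² = 55225/36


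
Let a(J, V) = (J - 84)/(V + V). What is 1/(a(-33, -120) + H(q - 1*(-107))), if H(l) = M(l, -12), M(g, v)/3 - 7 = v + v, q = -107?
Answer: -80/4041 ≈ -0.019797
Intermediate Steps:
M(g, v) = 21 + 6*v (M(g, v) = 21 + 3*(v + v) = 21 + 3*(2*v) = 21 + 6*v)
a(J, V) = (-84 + J)/(2*V) (a(J, V) = (-84 + J)/((2*V)) = (-84 + J)*(1/(2*V)) = (-84 + J)/(2*V))
H(l) = -51 (H(l) = 21 + 6*(-12) = 21 - 72 = -51)
1/(a(-33, -120) + H(q - 1*(-107))) = 1/((1/2)*(-84 - 33)/(-120) - 51) = 1/((1/2)*(-1/120)*(-117) - 51) = 1/(39/80 - 51) = 1/(-4041/80) = -80/4041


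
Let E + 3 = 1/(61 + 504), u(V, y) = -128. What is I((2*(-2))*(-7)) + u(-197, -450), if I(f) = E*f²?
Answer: -1400416/565 ≈ -2478.6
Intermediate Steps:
E = -1694/565 (E = -3 + 1/(61 + 504) = -3 + 1/565 = -1694/565 ≈ -2.9982)
I(f) = -1694*f²/565
I((2*(-2))*(-7)) + u(-197, -450) = -1694*((2*(-2))*(-7))²/565 - 128 = -1694*(-4*(-7))²/565 - 128 = -1694/565*28² - 128 = -1694/565*784 - 128 = -1328096/565 - 128 = -1400416/565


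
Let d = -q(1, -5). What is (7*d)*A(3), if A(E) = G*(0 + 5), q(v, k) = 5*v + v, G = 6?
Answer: -1260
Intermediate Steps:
q(v, k) = 6*v
A(E) = 30 (A(E) = 6*(0 + 5) = 6*5 = 30)
d = -6 ≈ -6.0000
(7*d)*A(3) = (7*(-6))*30 = -42*30 = -1260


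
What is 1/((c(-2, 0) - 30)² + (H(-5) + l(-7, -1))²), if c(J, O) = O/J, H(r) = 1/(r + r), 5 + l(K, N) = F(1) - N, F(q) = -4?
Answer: 100/96561 ≈ 0.0010356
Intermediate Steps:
l(K, N) = -9 - N (l(K, N) = -5 + (-4 - N) = -9 - N)
H(r) = 1/(2*r)
1/((c(-2, 0) - 30)² + (H(-5) + l(-7, -1))²) = 1/((0/(-2) - 30)² + ((½)/(-5) + (-9 - 1*(-1)))²) = 1/((0*(-½) - 30)² + ((½)*(-⅕) + (-9 + 1))²) = 1/((0 - 30)² + (-⅒ - 8)²) = 1/((-30)² + (-81/10)²) = 1/(900 + 6561/100) = 1/(96561/100) = 100/96561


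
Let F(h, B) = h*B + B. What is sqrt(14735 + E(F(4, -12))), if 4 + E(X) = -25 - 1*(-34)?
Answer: 2*sqrt(3685) ≈ 121.41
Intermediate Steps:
F(h, B) = B + B*h (F(h, B) = B*h + B = B + B*h)
E(X) = 5 (E(X) = -4 + (-25 - 1*(-34)) = -4 + (-25 + 34) = -4 + 9 = 5)
sqrt(14735 + E(F(4, -12))) = sqrt(14735 + 5) = sqrt(14740) = 2*sqrt(3685)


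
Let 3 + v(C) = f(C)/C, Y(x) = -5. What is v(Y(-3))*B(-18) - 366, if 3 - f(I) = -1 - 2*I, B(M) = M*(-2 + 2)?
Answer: -366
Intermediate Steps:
B(M) = 0 (B(M) = M*0 = 0)
f(I) = 4 + 2*I (f(I) = 3 - (-1 - 2*I) = 3 + (1 + 2*I) = 4 + 2*I)
v(C) = -3 + (4 + 2*C)/C
v(Y(-3))*B(-18) - 366 = ((4 - 1*(-5))/(-5))*0 - 366 = -(4 + 5)/5*0 - 366 = -⅕*9*0 - 366 = -9/5*0 - 366 = 0 - 366 = -366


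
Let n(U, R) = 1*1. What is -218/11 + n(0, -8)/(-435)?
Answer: -94841/4785 ≈ -19.820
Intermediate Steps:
n(U, R) = 1
-218/11 + n(0, -8)/(-435) = -218/11 + 1/(-435) = -218*1/11 + 1*(-1/435) = -218/11 - 1/435 = -94841/4785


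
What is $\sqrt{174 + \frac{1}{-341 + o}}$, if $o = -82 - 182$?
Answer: $\frac{\sqrt{526345}}{55} \approx 13.191$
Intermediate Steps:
$o = -264$ ($o = -82 - 182 = -264$)
$\sqrt{174 + \frac{1}{-341 + o}} = \sqrt{174 + \frac{1}{-341 - 264}} = \sqrt{174 + \frac{1}{-605}} = \sqrt{174 - \frac{1}{605}} = \sqrt{\frac{105269}{605}} = \frac{\sqrt{526345}}{55}$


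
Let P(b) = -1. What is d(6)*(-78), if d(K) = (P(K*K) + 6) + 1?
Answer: -468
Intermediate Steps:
d(K) = 6 (d(K) = (-1 + 6) + 1 = 5 + 1 = 6)
d(6)*(-78) = 6*(-78) = -468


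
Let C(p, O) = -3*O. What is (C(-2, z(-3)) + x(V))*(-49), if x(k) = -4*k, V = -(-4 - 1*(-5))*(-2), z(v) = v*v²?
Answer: -3577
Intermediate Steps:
z(v) = v³
V = 2 (V = -(-4 + 5)*(-2) = -(-2) = -1*(-2) = 2)
(C(-2, z(-3)) + x(V))*(-49) = (-3*(-3)³ - 4*2)*(-49) = (-3*(-27) - 8)*(-49) = (81 - 8)*(-49) = 73*(-49) = -3577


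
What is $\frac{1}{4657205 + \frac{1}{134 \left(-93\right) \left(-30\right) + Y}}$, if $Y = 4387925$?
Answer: $\frac{4761785}{22176608910926} \approx 2.1472 \cdot 10^{-7}$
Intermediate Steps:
$\frac{1}{4657205 + \frac{1}{134 \left(-93\right) \left(-30\right) + Y}} = \frac{1}{4657205 + \frac{1}{134 \left(-93\right) \left(-30\right) + 4387925}} = \frac{1}{4657205 + \frac{1}{\left(-12462\right) \left(-30\right) + 4387925}} = \frac{1}{4657205 + \frac{1}{373860 + 4387925}} = \frac{1}{4657205 + \frac{1}{4761785}} = \frac{1}{\frac{22176608910926}{4761785}} = \frac{4761785}{22176608910926}$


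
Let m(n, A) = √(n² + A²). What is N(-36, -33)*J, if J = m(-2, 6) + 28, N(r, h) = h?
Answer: -924 - 66*√10 ≈ -1132.7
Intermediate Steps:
m(n, A) = √(A² + n²)
J = 28 + 2*√10 (J = √(6² + (-2)²) + 28 = √(36 + 4) + 28 = √40 + 28 = 2*√10 + 28 = 28 + 2*√10 ≈ 34.325)
N(-36, -33)*J = -33*(28 + 2*√10) = -924 - 66*√10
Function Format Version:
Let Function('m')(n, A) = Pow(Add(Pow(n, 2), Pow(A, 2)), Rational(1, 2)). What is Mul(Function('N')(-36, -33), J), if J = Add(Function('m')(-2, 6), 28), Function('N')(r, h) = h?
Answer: Add(-924, Mul(-66, Pow(10, Rational(1, 2)))) ≈ -1132.7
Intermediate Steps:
Function('m')(n, A) = Pow(Add(Pow(A, 2), Pow(n, 2)), Rational(1, 2))
J = Add(28, Mul(2, Pow(10, Rational(1, 2)))) (J = Add(Pow(Add(Pow(6, 2), Pow(-2, 2)), Rational(1, 2)), 28) = Add(Pow(Add(36, 4), Rational(1, 2)), 28) = Add(Pow(40, Rational(1, 2)), 28) = Add(Mul(2, Pow(10, Rational(1, 2))), 28) = Add(28, Mul(2, Pow(10, Rational(1, 2)))) ≈ 34.325)
Mul(Function('N')(-36, -33), J) = Mul(-33, Add(28, Mul(2, Pow(10, Rational(1, 2))))) = Add(-924, Mul(-66, Pow(10, Rational(1, 2))))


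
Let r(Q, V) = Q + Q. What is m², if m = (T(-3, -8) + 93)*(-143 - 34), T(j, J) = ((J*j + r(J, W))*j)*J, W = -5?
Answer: 2544698025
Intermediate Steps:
r(Q, V) = 2*Q
T(j, J) = J*j*(2*J + J*j) (T(j, J) = ((J*j + 2*J)*j)*J = ((2*J + J*j)*j)*J = (j*(2*J + J*j))*J = J*j*(2*J + J*j))
m = -50445 (m = (-3*(-8)²*(2 - 3) + 93)*(-143 - 34) = (-3*64*(-1) + 93)*(-177) = (192 + 93)*(-177) = 285*(-177) = -50445)
m² = (-50445)² = 2544698025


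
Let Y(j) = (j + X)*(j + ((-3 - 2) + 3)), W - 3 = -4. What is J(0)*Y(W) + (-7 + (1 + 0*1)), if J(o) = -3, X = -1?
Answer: -24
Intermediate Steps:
W = -1 (W = 3 - 4 = -1)
Y(j) = (-1 + j)*(-2 + j) (Y(j) = (j - 1)*(j + ((-3 - 2) + 3)) = (-1 + j)*(j + (-5 + 3)) = (-1 + j)*(j - 2) = (-1 + j)*(-2 + j))
J(0)*Y(W) + (-7 + (1 + 0*1)) = -3*(2 + (-1)**2 - 3*(-1)) + (-7 + (1 + 0*1)) = -3*(2 + 1 + 3) + (-7 + (1 + 0)) = -3*6 + (-7 + 1) = -18 - 6 = -24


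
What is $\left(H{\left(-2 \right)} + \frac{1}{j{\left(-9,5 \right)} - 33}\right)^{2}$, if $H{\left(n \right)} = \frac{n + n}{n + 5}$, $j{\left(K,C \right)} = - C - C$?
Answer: $\frac{30625}{16641} \approx 1.8403$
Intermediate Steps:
$j{\left(K,C \right)} = - 2 C$
$H{\left(n \right)} = \frac{2 n}{5 + n}$
$\left(H{\left(-2 \right)} + \frac{1}{j{\left(-9,5 \right)} - 33}\right)^{2} = \left(2 \left(-2\right) \frac{1}{5 - 2} + \frac{1}{\left(-2\right) 5 - 33}\right)^{2} = \left(2 \left(-2\right) \frac{1}{3} + \frac{1}{-10 - 33}\right)^{2} = \left(2 \left(-2\right) \frac{1}{3} + \frac{1}{-43}\right)^{2} = \left(- \frac{4}{3} - \frac{1}{43}\right)^{2} = \left(- \frac{175}{129}\right)^{2} = \frac{30625}{16641}$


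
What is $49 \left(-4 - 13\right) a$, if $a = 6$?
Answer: $-4998$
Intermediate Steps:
$49 \left(-4 - 13\right) a = 49 \left(-4 - 13\right) 6 = 49 \left(\left(-17\right) 6\right) = 49 \left(-102\right) = -4998$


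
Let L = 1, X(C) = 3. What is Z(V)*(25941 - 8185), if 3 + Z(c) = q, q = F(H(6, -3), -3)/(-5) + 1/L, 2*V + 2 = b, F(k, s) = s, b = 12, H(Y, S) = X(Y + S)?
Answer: -124292/5 ≈ -24858.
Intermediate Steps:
H(Y, S) = 3
V = 5 (V = -1 + (1/2)*12 = -1 + 6 = 5)
q = 8/5 (q = -3/(-5) + 1/1 = -3*(-1/5) + 1*1 = 3/5 + 1 = 8/5 ≈ 1.6000)
Z(c) = -7/5 (Z(c) = -3 + 8/5 = -7/5)
Z(V)*(25941 - 8185) = -7*(25941 - 8185)/5 = -7/5*17756 = -124292/5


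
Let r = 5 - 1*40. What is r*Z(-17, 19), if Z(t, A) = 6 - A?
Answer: 455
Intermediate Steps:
r = -35 (r = 5 - 40 = -35)
r*Z(-17, 19) = -35*(6 - 1*19) = -35*(6 - 19) = -35*(-13) = 455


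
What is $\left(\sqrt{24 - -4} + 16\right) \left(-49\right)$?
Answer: $-784 - 98 \sqrt{7} \approx -1043.3$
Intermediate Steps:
$\left(\sqrt{24 - -4} + 16\right) \left(-49\right) = \left(\sqrt{24 + 4} + 16\right) \left(-49\right) = \left(\sqrt{28} + 16\right) \left(-49\right) = \left(2 \sqrt{7} + 16\right) \left(-49\right) = \left(16 + 2 \sqrt{7}\right) \left(-49\right) = -784 - 98 \sqrt{7}$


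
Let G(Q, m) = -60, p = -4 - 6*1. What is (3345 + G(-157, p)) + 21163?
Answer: 24448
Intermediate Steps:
p = -10 (p = -4 - 6 = -10)
(3345 + G(-157, p)) + 21163 = (3345 - 60) + 21163 = 3285 + 21163 = 24448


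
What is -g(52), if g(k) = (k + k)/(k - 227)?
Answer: 104/175 ≈ 0.59429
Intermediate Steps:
g(k) = 2*k/(-227 + k) (g(k) = (2*k)/(-227 + k) = 2*k/(-227 + k))
-g(52) = -2*52/(-227 + 52) = -2*52/(-175) = -2*52*(-1)/175 = -1*(-104/175) = 104/175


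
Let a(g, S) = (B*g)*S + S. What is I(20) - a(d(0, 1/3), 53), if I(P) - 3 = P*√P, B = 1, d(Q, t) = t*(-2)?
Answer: -44/3 + 40*√5 ≈ 74.776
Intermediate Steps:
d(Q, t) = -2*t
I(P) = 3 + P^(3/2) (I(P) = 3 + P*√P = 3 + P^(3/2))
a(g, S) = S + S*g (a(g, S) = (1*g)*S + S = g*S + S = S*g + S = S + S*g)
I(20) - a(d(0, 1/3), 53) = (3 + 20^(3/2)) - 53*(1 - 2/3) = (3 + 40*√5) - 53*(1 - 2*⅓) = (3 + 40*√5) - 53*(1 - ⅔) = (3 + 40*√5) - 53/3 = -44/3 + 40*√5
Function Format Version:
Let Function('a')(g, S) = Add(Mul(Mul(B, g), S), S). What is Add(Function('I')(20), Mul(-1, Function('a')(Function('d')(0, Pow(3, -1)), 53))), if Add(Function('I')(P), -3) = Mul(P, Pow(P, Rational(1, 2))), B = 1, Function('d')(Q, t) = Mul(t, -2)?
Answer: Add(Rational(-44, 3), Mul(40, Pow(5, Rational(1, 2)))) ≈ 74.776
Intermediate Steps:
Function('d')(Q, t) = Mul(-2, t)
Function('I')(P) = Add(3, Pow(P, Rational(3, 2))) (Function('I')(P) = Add(3, Mul(P, Pow(P, Rational(1, 2)))) = Add(3, Pow(P, Rational(3, 2))))
Function('a')(g, S) = Add(S, Mul(S, g)) (Function('a')(g, S) = Add(Mul(Mul(1, g), S), S) = Add(Mul(g, S), S) = Add(Mul(S, g), S) = Add(S, Mul(S, g)))
Add(Function('I')(20), Mul(-1, Function('a')(Function('d')(0, Pow(3, -1)), 53))) = Add(Add(3, Pow(20, Rational(3, 2))), Mul(-1, Mul(53, Add(1, Mul(-2, Pow(3, -1)))))) = Add(Add(3, Mul(40, Pow(5, Rational(1, 2)))), Mul(-1, Mul(53, Add(1, Mul(-2, Rational(1, 3)))))) = Add(Add(3, Mul(40, Pow(5, Rational(1, 2)))), Mul(-1, Mul(53, Add(1, Rational(-2, 3))))) = Add(Add(3, Mul(40, Pow(5, Rational(1, 2)))), Mul(-1, Mul(53, Rational(1, 3)))) = Add(Add(3, Mul(40, Pow(5, Rational(1, 2)))), Mul(-1, Rational(53, 3))) = Add(Add(3, Mul(40, Pow(5, Rational(1, 2)))), Rational(-53, 3)) = Add(Rational(-44, 3), Mul(40, Pow(5, Rational(1, 2))))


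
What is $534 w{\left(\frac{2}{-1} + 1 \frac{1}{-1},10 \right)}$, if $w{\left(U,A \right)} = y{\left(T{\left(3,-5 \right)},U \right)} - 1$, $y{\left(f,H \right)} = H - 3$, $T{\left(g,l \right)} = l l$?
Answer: $-3738$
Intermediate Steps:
$T{\left(g,l \right)} = l^{2}$
$y{\left(f,H \right)} = -3 + H$
$w{\left(U,A \right)} = -4 + U$ ($w{\left(U,A \right)} = \left(-3 + U\right) - 1 = -4 + U$)
$534 w{\left(\frac{2}{-1} + 1 \frac{1}{-1},10 \right)} = 534 \left(-4 + \left(\frac{2}{-1} + 1 \frac{1}{-1}\right)\right) = 534 \left(-4 + \left(2 \left(-1\right) + 1 \left(-1\right)\right)\right) = 534 \left(-4 - 3\right) = 534 \left(-7\right) = -3738$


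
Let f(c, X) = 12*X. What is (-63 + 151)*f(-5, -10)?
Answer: -10560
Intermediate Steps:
(-63 + 151)*f(-5, -10) = (-63 + 151)*(12*(-10)) = 88*(-120) = -10560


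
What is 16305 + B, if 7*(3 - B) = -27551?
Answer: 141707/7 ≈ 20244.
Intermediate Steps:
B = 27572/7 (B = 3 - ⅐*(-27551) = 3 + 27551/7 = 27572/7 ≈ 3938.9)
16305 + B = 16305 + 27572/7 = 141707/7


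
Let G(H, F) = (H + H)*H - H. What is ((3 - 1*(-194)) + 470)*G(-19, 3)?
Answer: 494247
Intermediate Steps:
G(H, F) = -H + 2*H² (G(H, F) = (2*H)*H - H = 2*H² - H = -H + 2*H²)
((3 - 1*(-194)) + 470)*G(-19, 3) = ((3 - 1*(-194)) + 470)*(-19*(-1 + 2*(-19))) = ((3 + 194) + 470)*(-19*(-1 - 38)) = (197 + 470)*(-19*(-39)) = 667*741 = 494247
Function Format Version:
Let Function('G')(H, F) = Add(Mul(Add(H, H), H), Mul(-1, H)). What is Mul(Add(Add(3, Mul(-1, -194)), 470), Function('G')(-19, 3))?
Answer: 494247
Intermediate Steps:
Function('G')(H, F) = Add(Mul(-1, H), Mul(2, Pow(H, 2))) (Function('G')(H, F) = Add(Mul(Mul(2, H), H), Mul(-1, H)) = Add(Mul(2, Pow(H, 2)), Mul(-1, H)) = Add(Mul(-1, H), Mul(2, Pow(H, 2))))
Mul(Add(Add(3, Mul(-1, -194)), 470), Function('G')(-19, 3)) = Mul(Add(Add(3, Mul(-1, -194)), 470), Mul(-19, Add(-1, Mul(2, -19)))) = Mul(Add(Add(3, 194), 470), Mul(-19, Add(-1, -38))) = Mul(Add(197, 470), Mul(-19, -39)) = Mul(667, 741) = 494247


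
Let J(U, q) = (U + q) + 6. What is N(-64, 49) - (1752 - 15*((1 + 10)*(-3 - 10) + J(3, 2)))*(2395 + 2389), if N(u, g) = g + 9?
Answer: -17853830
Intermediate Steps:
J(U, q) = 6 + U + q
N(u, g) = 9 + g
N(-64, 49) - (1752 - 15*((1 + 10)*(-3 - 10) + J(3, 2)))*(2395 + 2389) = (9 + 49) - (1752 - 15*((1 + 10)*(-3 - 10) + (6 + 3 + 2)))*(2395 + 2389) = 58 - (1752 - 15*(11*(-13) + 11))*4784 = 58 - (1752 - 15*(-143 + 11))*4784 = 58 - (1752 - 15*(-132))*4784 = 58 - (1752 + 1980)*4784 = 58 - 3732*4784 = 58 - 1*17853888 = 58 - 17853888 = -17853830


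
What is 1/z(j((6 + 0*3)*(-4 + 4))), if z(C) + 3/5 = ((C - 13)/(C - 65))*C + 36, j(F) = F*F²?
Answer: 5/177 ≈ 0.028249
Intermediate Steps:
j(F) = F³
z(C) = 177/5 + C*(-13 + C)/(-65 + C) (z(C) = -⅗ + (((C - 13)/(C - 65))*C + 36) = -⅗ + (((-13 + C)/(-65 + C))*C + 36) = -⅗ + (C*(-13 + C)/(-65 + C) + 36) = -⅗ + (36 + C*(-13 + C)/(-65 + C)) = 177/5 + C*(-13 + C)/(-65 + C))
1/z(j((6 + 0*3)*(-4 + 4))) = 1/((-2301 + (((6 + 0*3)*(-4 + 4))³)² + 112*((6 + 0*3)*(-4 + 4))³/5)/(-65 + ((6 + 0*3)*(-4 + 4))³)) = 1/((-2301 + (((6 + 0)*0)³)² + 112*((6 + 0)*0)³/5)/(-65 + ((6 + 0)*0)³)) = 1/((-2301 + ((6*0)³)² + 112*(6*0)³/5)/(-65 + (6*0)³)) = 1/((-2301 + (0³)² + (112/5)*0³)/(-65 + 0³)) = 1/((-2301 + 0² + (112/5)*0)/(-65 + 0)) = 1/((-2301 + 0 + 0)/(-65)) = 1/(-1/65*(-2301)) = 1/(177/5) = 5/177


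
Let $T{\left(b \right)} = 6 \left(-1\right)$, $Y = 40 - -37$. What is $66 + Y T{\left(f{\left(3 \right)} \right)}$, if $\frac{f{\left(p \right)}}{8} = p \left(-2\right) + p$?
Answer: $-396$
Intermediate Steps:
$Y = 77$ ($Y = 40 + 37 = 77$)
$f{\left(p \right)} = - 8 p$ ($f{\left(p \right)} = 8 \left(p \left(-2\right) + p\right) = 8 \left(- 2 p + p\right) = 8 \left(- p\right) = - 8 p$)
$T{\left(b \right)} = -6$
$66 + Y T{\left(f{\left(3 \right)} \right)} = 66 + 77 \left(-6\right) = 66 - 462 = -396$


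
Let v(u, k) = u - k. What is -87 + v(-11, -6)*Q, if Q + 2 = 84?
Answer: -497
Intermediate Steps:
Q = 82 (Q = -2 + 84 = 82)
-87 + v(-11, -6)*Q = -87 + (-11 - 1*(-6))*82 = -87 + (-11 + 6)*82 = -87 - 5*82 = -87 - 410 = -497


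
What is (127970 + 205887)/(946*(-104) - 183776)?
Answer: -333857/282160 ≈ -1.1832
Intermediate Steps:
(127970 + 205887)/(946*(-104) - 183776) = 333857/(-98384 - 183776) = 333857/(-282160) = 333857*(-1/282160) = -333857/282160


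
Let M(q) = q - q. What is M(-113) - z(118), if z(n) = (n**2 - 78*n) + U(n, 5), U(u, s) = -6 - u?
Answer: -4596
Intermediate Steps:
M(q) = 0
z(n) = -6 + n**2 - 79*n (z(n) = (n**2 - 78*n) + (-6 - n) = -6 + n**2 - 79*n)
M(-113) - z(118) = 0 - (-6 + 118**2 - 79*118) = 0 - (-6 + 13924 - 9322) = 0 - 1*4596 = 0 - 4596 = -4596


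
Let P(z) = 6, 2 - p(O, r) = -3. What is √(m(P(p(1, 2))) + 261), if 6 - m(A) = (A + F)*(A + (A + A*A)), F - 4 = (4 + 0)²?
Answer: 3*I*√109 ≈ 31.321*I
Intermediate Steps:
p(O, r) = 5 (p(O, r) = 2 - 1*(-3) = 2 + 3 = 5)
F = 20 (F = 4 + (4 + 0)² = 4 + 4² = 4 + 16 = 20)
m(A) = 6 - (20 + A)*(A² + 2*A) (m(A) = 6 - (A + 20)*(A + (A + A*A)) = 6 - (20 + A)*(A + (A + A²)) = 6 - (20 + A)*(A² + 2*A))
√(m(P(p(1, 2))) + 261) = √((6 - 1*6³ - 40*6 - 22*6²) + 261) = √((6 - 1*216 - 240 - 22*36) + 261) = √((6 - 216 - 240 - 792) + 261) = √(-1242 + 261) = √(-981) = 3*I*√109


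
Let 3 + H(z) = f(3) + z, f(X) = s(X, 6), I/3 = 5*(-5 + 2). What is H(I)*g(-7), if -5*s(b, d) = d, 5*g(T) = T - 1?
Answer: 1968/25 ≈ 78.720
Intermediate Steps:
I = -45 (I = 3*(5*(-5 + 2)) = 3*(5*(-3)) = 3*(-15) = -45)
g(T) = -⅕ + T/5 (g(T) = (T - 1)/5 = (-1 + T)/5 = -⅕ + T/5)
s(b, d) = -d/5
f(X) = -6/5 (f(X) = -⅕*6 = -6/5)
H(z) = -21/5 + z (H(z) = -3 + (-6/5 + z) = -21/5 + z)
H(I)*g(-7) = (-21/5 - 45)*(-⅕ + (⅕)*(-7)) = -246*(-⅕ - 7/5)/5 = -246/5*(-8/5) = 1968/25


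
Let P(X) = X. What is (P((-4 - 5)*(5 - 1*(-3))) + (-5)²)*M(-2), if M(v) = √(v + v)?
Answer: -94*I ≈ -94.0*I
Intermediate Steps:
M(v) = √2*√v (M(v) = √(2*v) = √2*√v)
(P((-4 - 5)*(5 - 1*(-3))) + (-5)²)*M(-2) = ((-4 - 5)*(5 - 1*(-3)) + (-5)²)*(√2*√(-2)) = (-9*(5 + 3) + 25)*(√2*(I*√2)) = (-9*8 + 25)*(2*I) = (-72 + 25)*(2*I) = -94*I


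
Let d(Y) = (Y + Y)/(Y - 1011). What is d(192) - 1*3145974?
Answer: -858851030/273 ≈ -3.1460e+6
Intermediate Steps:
d(Y) = 2*Y/(-1011 + Y) (d(Y) = (2*Y)/(-1011 + Y) = 2*Y/(-1011 + Y))
d(192) - 1*3145974 = 2*192/(-1011 + 192) - 1*3145974 = 2*192/(-819) - 3145974 = 2*192*(-1/819) - 3145974 = -128/273 - 3145974 = -858851030/273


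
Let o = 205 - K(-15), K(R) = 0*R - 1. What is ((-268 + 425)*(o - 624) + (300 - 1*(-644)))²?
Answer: 4183761124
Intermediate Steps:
K(R) = -1 (K(R) = 0 - 1 = -1)
o = 206 (o = 205 - 1*(-1) = 205 + 1 = 206)
((-268 + 425)*(o - 624) + (300 - 1*(-644)))² = ((-268 + 425)*(206 - 624) + (300 - 1*(-644)))² = (157*(-418) + (300 + 644))² = (-65626 + 944)² = (-64682)² = 4183761124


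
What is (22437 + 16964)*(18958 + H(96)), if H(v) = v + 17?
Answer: 751416471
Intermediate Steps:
H(v) = 17 + v
(22437 + 16964)*(18958 + H(96)) = (22437 + 16964)*(18958 + (17 + 96)) = 39401*(18958 + 113) = 39401*19071 = 751416471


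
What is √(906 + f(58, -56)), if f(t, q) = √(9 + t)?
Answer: √(906 + √67) ≈ 30.236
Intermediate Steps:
√(906 + f(58, -56)) = √(906 + √(9 + 58)) = √(906 + √67)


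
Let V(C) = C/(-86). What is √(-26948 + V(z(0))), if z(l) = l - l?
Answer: 2*I*√6737 ≈ 164.16*I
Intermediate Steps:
z(l) = 0
V(C) = -C/86 (V(C) = C*(-1/86) = -C/86)
√(-26948 + V(z(0))) = √(-26948 - 1/86*0) = √(-26948 + 0) = √(-26948) = 2*I*√6737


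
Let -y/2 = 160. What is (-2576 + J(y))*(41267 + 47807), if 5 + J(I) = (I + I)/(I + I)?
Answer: -229810920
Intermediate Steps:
y = -320 (y = -2*160 = -320)
J(I) = -4 (J(I) = -5 + (I + I)/(I + I) = -5 + (2*I)/((2*I)) = -5 + (2*I)*(1/(2*I)) = -5 + 1 = -4)
(-2576 + J(y))*(41267 + 47807) = (-2576 - 4)*(41267 + 47807) = -2580*89074 = -229810920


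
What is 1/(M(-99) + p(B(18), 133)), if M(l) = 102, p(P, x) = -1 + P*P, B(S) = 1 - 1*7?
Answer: 1/137 ≈ 0.0072993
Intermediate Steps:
B(S) = -6 (B(S) = 1 - 7 = -6)
p(P, x) = -1 + P**2
1/(M(-99) + p(B(18), 133)) = 1/(102 + (-1 + (-6)**2)) = 1/(102 + (-1 + 36)) = 1/(102 + 35) = 1/137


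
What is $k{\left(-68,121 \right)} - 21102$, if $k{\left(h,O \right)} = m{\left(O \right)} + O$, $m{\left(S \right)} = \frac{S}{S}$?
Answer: $-20980$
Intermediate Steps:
$m{\left(S \right)} = 1$
$k{\left(h,O \right)} = 1 + O$
$k{\left(-68,121 \right)} - 21102 = \left(1 + 121\right) - 21102 = 122 - 21102 = -20980$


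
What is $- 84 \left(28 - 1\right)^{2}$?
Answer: $-61236$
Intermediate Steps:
$- 84 \left(28 - 1\right)^{2} = - 84 \cdot 27^{2} = \left(-84\right) 729 = -61236$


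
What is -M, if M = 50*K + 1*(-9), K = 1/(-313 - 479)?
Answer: 3589/396 ≈ 9.0631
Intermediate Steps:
K = -1/792 (K = 1/(-792) = -1/792 ≈ -0.0012626)
M = -3589/396 (M = 50*(-1/792) + 1*(-9) = -25/396 - 9 = -3589/396 ≈ -9.0631)
-M = -1*(-3589/396) = 3589/396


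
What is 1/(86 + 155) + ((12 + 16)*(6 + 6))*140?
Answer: 11336641/241 ≈ 47040.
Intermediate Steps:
1/(86 + 155) + ((12 + 16)*(6 + 6))*140 = 1/241 + (28*12)*140 = 1/241 + 336*140 = 1/241 + 47040 = 11336641/241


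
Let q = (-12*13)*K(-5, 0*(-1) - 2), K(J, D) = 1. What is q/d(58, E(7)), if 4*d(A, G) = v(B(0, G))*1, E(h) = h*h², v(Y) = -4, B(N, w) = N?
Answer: 156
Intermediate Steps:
E(h) = h³
d(A, G) = -1 (d(A, G) = (-4*1)/4 = (¼)*(-4) = -1)
q = -156 (q = -12*13*1 = -156*1 = -156)
q/d(58, E(7)) = -156/(-1) = -156*(-1) = 156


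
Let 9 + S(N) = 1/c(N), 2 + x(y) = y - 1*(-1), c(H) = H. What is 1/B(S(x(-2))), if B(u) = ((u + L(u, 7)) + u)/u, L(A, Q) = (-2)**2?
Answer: 7/11 ≈ 0.63636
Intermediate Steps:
L(A, Q) = 4
x(y) = -1 + y (x(y) = -2 + (y - 1*(-1)) = -2 + (y + 1) = -2 + (1 + y) = -1 + y)
S(N) = -9 + 1/N
B(u) = (4 + 2*u)/u (B(u) = ((u + 4) + u)/u = ((4 + u) + u)/u = (4 + 2*u)/u)
1/B(S(x(-2))) = 1/(2 + 4/(-9 + 1/(-1 - 2))) = 1/(2 + 4/(-9 + 1/(-3))) = 1/(2 + 4/(-9 - 1/3)) = 1/(2 + 4/(-28/3)) = 1/(2 + 4*(-3/28)) = 1/(2 - 3/7) = 1/(11/7) = 7/11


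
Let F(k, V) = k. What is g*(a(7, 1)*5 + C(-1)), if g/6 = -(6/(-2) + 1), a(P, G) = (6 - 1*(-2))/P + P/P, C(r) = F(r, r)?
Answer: 816/7 ≈ 116.57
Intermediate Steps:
C(r) = r
a(P, G) = 1 + 8/P (a(P, G) = (6 + 2)/P + 1 = 8/P + 1 = 1 + 8/P)
g = 12 (g = 6*(-(6/(-2) + 1)) = 6*(-(6*(-½) + 1)) = 6*(-(-3 + 1)) = 6*(-1*(-2)) = 6*2 = 12)
g*(a(7, 1)*5 + C(-1)) = 12*(((8 + 7)/7)*5 - 1) = 12*(((⅐)*15)*5 - 1) = 12*((15/7)*5 - 1) = 12*(75/7 - 1) = 12*(68/7) = 816/7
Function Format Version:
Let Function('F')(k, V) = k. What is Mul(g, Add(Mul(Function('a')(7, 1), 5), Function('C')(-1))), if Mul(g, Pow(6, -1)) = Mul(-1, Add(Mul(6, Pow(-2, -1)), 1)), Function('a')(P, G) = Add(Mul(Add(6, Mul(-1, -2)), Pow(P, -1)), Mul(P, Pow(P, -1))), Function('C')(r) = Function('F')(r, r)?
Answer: Rational(816, 7) ≈ 116.57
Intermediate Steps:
Function('C')(r) = r
Function('a')(P, G) = Add(1, Mul(8, Pow(P, -1))) (Function('a')(P, G) = Add(Mul(Add(6, 2), Pow(P, -1)), 1) = Add(Mul(8, Pow(P, -1)), 1) = Add(1, Mul(8, Pow(P, -1))))
g = 12 (g = Mul(6, Mul(-1, Add(Mul(6, Pow(-2, -1)), 1))) = Mul(6, Mul(-1, Add(Mul(6, Rational(-1, 2)), 1))) = Mul(6, Mul(-1, Add(-3, 1))) = Mul(6, Mul(-1, -2)) = Mul(6, 2) = 12)
Mul(g, Add(Mul(Function('a')(7, 1), 5), Function('C')(-1))) = Mul(12, Add(Mul(Mul(Pow(7, -1), Add(8, 7)), 5), -1)) = Mul(12, Add(Mul(Mul(Rational(1, 7), 15), 5), -1)) = Mul(12, Add(Mul(Rational(15, 7), 5), -1)) = Mul(12, Add(Rational(75, 7), -1)) = Mul(12, Rational(68, 7)) = Rational(816, 7)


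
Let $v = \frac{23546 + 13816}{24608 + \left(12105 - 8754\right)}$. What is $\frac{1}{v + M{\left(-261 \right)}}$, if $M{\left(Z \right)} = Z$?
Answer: $- \frac{27959}{7259937} \approx -0.0038511$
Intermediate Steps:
$v = \frac{37362}{27959}$ ($v = \frac{37362}{24608 + \left(12105 - 8754\right)} = \frac{37362}{24608 + 3351} = \frac{37362}{27959} \approx 1.3363$)
$\frac{1}{v + M{\left(-261 \right)}} = \frac{1}{\frac{37362}{27959} - 261} = \frac{1}{- \frac{7259937}{27959}} = - \frac{27959}{7259937}$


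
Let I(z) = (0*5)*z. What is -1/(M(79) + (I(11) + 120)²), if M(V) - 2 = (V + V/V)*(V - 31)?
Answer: -1/18242 ≈ -5.4819e-5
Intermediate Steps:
M(V) = 2 + (1 + V)*(-31 + V) (M(V) = 2 + (V + V/V)*(V - 31) = 2 + (V + 1)*(-31 + V) = 2 + (1 + V)*(-31 + V))
I(z) = 0 (I(z) = 0*z = 0)
-1/(M(79) + (I(11) + 120)²) = -1/((-29 + 79² - 30*79) + (0 + 120)²) = -1/((-29 + 6241 - 2370) + 120²) = -1/(3842 + 14400) = -1/18242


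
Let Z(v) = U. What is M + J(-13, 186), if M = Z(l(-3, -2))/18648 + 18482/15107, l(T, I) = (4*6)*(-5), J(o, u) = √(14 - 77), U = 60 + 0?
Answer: 28796563/23476278 + 3*I*√7 ≈ 1.2266 + 7.9373*I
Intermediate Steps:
U = 60
J(o, u) = 3*I*√7 (J(o, u) = √(-63) = 3*I*√7)
l(T, I) = -120 (l(T, I) = 24*(-5) = -120)
Z(v) = 60
M = 28796563/23476278 (M = 60/18648 + 18482/15107 = 60*(1/18648) + 18482*(1/15107) = 5/1554 + 18482/15107 = 28796563/23476278 ≈ 1.2266)
M + J(-13, 186) = 28796563/23476278 + 3*I*√7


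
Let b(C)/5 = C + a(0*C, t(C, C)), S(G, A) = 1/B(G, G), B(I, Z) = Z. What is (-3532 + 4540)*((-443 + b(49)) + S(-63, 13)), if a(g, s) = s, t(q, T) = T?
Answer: 47360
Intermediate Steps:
S(G, A) = 1/G
b(C) = 10*C (b(C) = 5*(C + C) = 5*(2*C) = 10*C)
(-3532 + 4540)*((-443 + b(49)) + S(-63, 13)) = (-3532 + 4540)*((-443 + 10*49) + 1/(-63)) = 1008*((-443 + 490) - 1/63) = 1008*(47 - 1/63) = 1008*(2960/63) = 47360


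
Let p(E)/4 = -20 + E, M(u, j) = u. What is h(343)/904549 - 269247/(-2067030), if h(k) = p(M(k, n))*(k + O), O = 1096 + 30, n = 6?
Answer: 1388887519681/623243306490 ≈ 2.2285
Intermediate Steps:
p(E) = -80 + 4*E (p(E) = 4*(-20 + E) = -80 + 4*E)
O = 1126
h(k) = (-80 + 4*k)*(1126 + k) (h(k) = (-80 + 4*k)*(k + 1126) = (-80 + 4*k)*(1126 + k))
h(343)/904549 - 269247/(-2067030) = (4*(-20 + 343)*(1126 + 343))/904549 - 269247/(-2067030) = (4*323*1469)*(1/904549) - 269247*(-1/2067030) = 1897948*(1/904549) + 89749/689010 = 1897948/904549 + 89749/689010 = 1388887519681/623243306490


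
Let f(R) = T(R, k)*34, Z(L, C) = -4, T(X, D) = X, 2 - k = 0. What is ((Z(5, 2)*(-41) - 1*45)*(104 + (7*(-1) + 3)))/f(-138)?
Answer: -175/69 ≈ -2.5362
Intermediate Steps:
k = 2 (k = 2 - 1*0 = 2 + 0 = 2)
f(R) = 34*R (f(R) = R*34 = 34*R)
((Z(5, 2)*(-41) - 1*45)*(104 + (7*(-1) + 3)))/f(-138) = ((-4*(-41) - 1*45)*(104 + (7*(-1) + 3)))/((34*(-138))) = ((164 - 45)*(104 + (-7 + 3)))/(-4692) = (119*(104 - 4))*(-1/4692) = (119*100)*(-1/4692) = 11900*(-1/4692) = -175/69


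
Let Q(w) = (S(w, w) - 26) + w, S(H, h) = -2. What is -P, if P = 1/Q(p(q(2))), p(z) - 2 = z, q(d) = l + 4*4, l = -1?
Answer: 1/11 ≈ 0.090909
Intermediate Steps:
q(d) = 15 (q(d) = -1 + 4*4 = -1 + 16 = 15)
p(z) = 2 + z
Q(w) = -28 + w (Q(w) = (-2 - 26) + w = -28 + w)
P = -1/11 (P = 1/(-28 + (2 + 15)) = 1/(-28 + 17) = 1/(-11) = -1/11 ≈ -0.090909)
-P = -1*(-1/11) = 1/11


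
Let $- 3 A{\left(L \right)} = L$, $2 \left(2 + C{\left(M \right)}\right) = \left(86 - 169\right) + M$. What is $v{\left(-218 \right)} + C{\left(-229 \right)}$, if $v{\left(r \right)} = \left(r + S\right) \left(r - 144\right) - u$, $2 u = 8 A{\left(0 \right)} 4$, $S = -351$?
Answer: $205820$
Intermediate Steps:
$C{\left(M \right)} = - \frac{87}{2} + \frac{M}{2}$ ($C{\left(M \right)} = -2 + \frac{\left(86 - 169\right) + M}{2} = -2 + \frac{-83 + M}{2} = -2 + \left(- \frac{83}{2} + \frac{M}{2}\right) = - \frac{87}{2} + \frac{M}{2}$)
$A{\left(L \right)} = - \frac{L}{3}$
$u = 0$ ($u = \frac{8 \left(\left(- \frac{1}{3}\right) 0\right) 4}{2} = \frac{8 \cdot 0 \cdot 4}{2} = \frac{0 \cdot 4}{2} = \frac{1}{2} \cdot 0 = 0$)
$v{\left(r \right)} = \left(-351 + r\right) \left(-144 + r\right)$ ($v{\left(r \right)} = \left(r - 351\right) \left(r - 144\right) - 0 = \left(-351 + r\right) \left(-144 + r\right) + 0 = \left(-351 + r\right) \left(-144 + r\right)$)
$v{\left(-218 \right)} + C{\left(-229 \right)} = \left(50544 + \left(-218\right)^{2} - -107910\right) + \left(- \frac{87}{2} + \frac{1}{2} \left(-229\right)\right) = \left(50544 + 47524 + 107910\right) - 158 = 205978 - 158 = 205820$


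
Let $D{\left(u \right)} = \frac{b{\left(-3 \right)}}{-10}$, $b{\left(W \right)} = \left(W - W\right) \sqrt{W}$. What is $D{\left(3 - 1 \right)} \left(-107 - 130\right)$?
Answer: $0$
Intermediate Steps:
$b{\left(W \right)} = 0$ ($b{\left(W \right)} = 0 \sqrt{W} = 0$)
$D{\left(u \right)} = 0$ ($D{\left(u \right)} = \frac{0}{-10} = 0 \left(- \frac{1}{10}\right) = 0$)
$D{\left(3 - 1 \right)} \left(-107 - 130\right) = 0 \left(-107 - 130\right) = 0 \left(-237\right) = 0$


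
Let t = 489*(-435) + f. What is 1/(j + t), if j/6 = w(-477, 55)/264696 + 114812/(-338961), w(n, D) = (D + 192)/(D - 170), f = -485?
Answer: -573221466580/122211981663387949 ≈ -4.6904e-6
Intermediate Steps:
w(n, D) = (192 + D)/(-170 + D)
j = -1164988531949/573221466580 (j = 6*(((192 + 55)/(-170 + 55))/264696 + 114812/(-338961)) = 6*((247/(-115))*(1/264696) + 114812*(-1/338961)) = 6*(-1/115*247*(1/264696) - 114812/338961) = 6*(-247/115*1/264696 - 114812/338961) = 6*(-247/30440040 - 114812/338961) = 6*(-1164988531949/3439328799480) = -1164988531949/573221466580 ≈ -2.0324)
t = -213200 (t = 489*(-435) - 485 = -212715 - 485 = -213200)
1/(j + t) = 1/(-1164988531949/573221466580 - 213200) = 1/(-122211981663387949/573221466580) = -573221466580/122211981663387949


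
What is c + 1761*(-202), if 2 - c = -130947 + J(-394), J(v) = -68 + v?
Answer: -224311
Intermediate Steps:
c = 131411 (c = 2 - (-130947 + (-68 - 394)) = 2 - (-130947 - 462) = 2 - 1*(-131409) = 2 + 131409 = 131411)
c + 1761*(-202) = 131411 + 1761*(-202) = 131411 - 355722 = -224311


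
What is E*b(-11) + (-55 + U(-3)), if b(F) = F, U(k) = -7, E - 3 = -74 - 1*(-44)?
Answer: 235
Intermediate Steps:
E = -27 (E = 3 + (-74 - 1*(-44)) = 3 + (-74 + 44) = 3 - 30 = -27)
E*b(-11) + (-55 + U(-3)) = -27*(-11) + (-55 - 7) = 297 - 62 = 235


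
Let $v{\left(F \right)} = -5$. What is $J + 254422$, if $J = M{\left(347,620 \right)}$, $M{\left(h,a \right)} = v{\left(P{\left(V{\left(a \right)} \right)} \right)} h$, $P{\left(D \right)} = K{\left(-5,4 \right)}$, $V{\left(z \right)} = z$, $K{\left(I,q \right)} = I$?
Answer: $252687$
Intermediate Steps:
$P{\left(D \right)} = -5$
$M{\left(h,a \right)} = - 5 h$
$J = -1735$ ($J = \left(-5\right) 347 = -1735$)
$J + 254422 = -1735 + 254422 = 252687$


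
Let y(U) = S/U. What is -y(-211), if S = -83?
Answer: -83/211 ≈ -0.39336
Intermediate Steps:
y(U) = -83/U
-y(-211) = -(-83)/(-211) = -(-83)*(-1)/211 = -1*83/211 = -83/211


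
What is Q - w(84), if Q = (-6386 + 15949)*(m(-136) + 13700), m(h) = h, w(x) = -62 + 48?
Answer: 129712546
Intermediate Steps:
w(x) = -14
Q = 129712532 (Q = (-6386 + 15949)*(-136 + 13700) = 9563*13564 = 129712532)
Q - w(84) = 129712532 - 1*(-14) = 129712532 + 14 = 129712546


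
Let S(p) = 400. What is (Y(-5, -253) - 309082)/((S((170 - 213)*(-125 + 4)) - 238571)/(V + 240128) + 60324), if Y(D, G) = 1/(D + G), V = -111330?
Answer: -5135379567643/1002249037149 ≈ -5.1239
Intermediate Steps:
(Y(-5, -253) - 309082)/((S((170 - 213)*(-125 + 4)) - 238571)/(V + 240128) + 60324) = (1/(-5 - 253) - 309082)/((400 - 238571)/(-111330 + 240128) + 60324) = (1/(-258) - 309082)/(-238171/128798 + 60324) = (-1/258 - 309082)/(-238171*1/128798 + 60324) = -79743157/(258*(-238171/128798 + 60324)) = -79743157/(258*7769372381/128798) = -79743157/258*128798/7769372381 = -5135379567643/1002249037149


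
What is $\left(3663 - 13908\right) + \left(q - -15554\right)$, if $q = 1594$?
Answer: $6903$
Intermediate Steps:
$\left(3663 - 13908\right) + \left(q - -15554\right) = \left(3663 - 13908\right) + \left(1594 - -15554\right) = -10245 + \left(1594 + 15554\right) = -10245 + 17148 = 6903$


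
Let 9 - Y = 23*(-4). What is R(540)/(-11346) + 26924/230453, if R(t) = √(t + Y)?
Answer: 26924/230453 - √641/11346 ≈ 0.11460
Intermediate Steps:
Y = 101 (Y = 9 - 23*(-4) = 9 - 1*(-92) = 9 + 92 = 101)
R(t) = √(101 + t) (R(t) = √(t + 101) = √(101 + t))
R(540)/(-11346) + 26924/230453 = √(101 + 540)/(-11346) + 26924/230453 = √641*(-1/11346) + 26924*(1/230453) = -√641/11346 + 26924/230453 = 26924/230453 - √641/11346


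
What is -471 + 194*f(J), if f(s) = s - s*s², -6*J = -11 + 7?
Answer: -10777/27 ≈ -399.15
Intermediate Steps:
J = ⅔ (J = -(-11 + 7)/6 = -⅙*(-4) = ⅔ ≈ 0.66667)
f(s) = s - s³
-471 + 194*f(J) = -471 + 194*(⅔ - (⅔)³) = -471 + 194*(⅔ - 1*8/27) = -471 + 194*(⅔ - 8/27) = -471 + 194*(10/27) = -471 + 1940/27 = -10777/27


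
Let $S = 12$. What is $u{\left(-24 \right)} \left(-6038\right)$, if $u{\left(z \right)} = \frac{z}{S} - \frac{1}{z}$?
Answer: $\frac{141893}{12} \approx 11824.0$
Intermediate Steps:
$u{\left(z \right)} = - \frac{1}{z} + \frac{z}{12}$ ($u{\left(z \right)} = \frac{z}{12} - \frac{1}{z} = - \frac{1}{z} + \frac{z}{12}$)
$u{\left(-24 \right)} \left(-6038\right) = \left(- \frac{1}{-24} + \frac{1}{12} \left(-24\right)\right) \left(-6038\right) = \left(\left(-1\right) \left(- \frac{1}{24}\right) - 2\right) \left(-6038\right) = \left(\frac{1}{24} - 2\right) \left(-6038\right) = \left(- \frac{47}{24}\right) \left(-6038\right) = \frac{141893}{12}$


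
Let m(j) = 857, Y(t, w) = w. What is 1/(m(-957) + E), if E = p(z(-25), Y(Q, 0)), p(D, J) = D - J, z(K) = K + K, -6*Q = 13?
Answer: 1/807 ≈ 0.0012392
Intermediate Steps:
Q = -13/6 (Q = -⅙*13 = -13/6 ≈ -2.1667)
z(K) = 2*K
E = -50 (E = 2*(-25) - 1*0 = -50 + 0 = -50)
1/(m(-957) + E) = 1/(857 - 50) = 1/807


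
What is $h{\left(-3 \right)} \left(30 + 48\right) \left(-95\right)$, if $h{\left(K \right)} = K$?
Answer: $22230$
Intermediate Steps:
$h{\left(-3 \right)} \left(30 + 48\right) \left(-95\right) = - 3 \left(30 + 48\right) \left(-95\right) = \left(-3\right) 78 \left(-95\right) = \left(-234\right) \left(-95\right) = 22230$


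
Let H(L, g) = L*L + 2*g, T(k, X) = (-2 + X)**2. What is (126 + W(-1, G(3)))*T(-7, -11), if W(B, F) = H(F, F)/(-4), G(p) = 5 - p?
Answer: 20956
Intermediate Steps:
H(L, g) = L**2 + 2*g
W(B, F) = -F/2 - F**2/4 (W(B, F) = (F**2 + 2*F)/(-4) = (F**2 + 2*F)*(-1/4) = -F/2 - F**2/4)
(126 + W(-1, G(3)))*T(-7, -11) = (126 + (5 - 1*3)*(-2 - (5 - 1*3))/4)*(-2 - 11)**2 = (126 + (5 - 3)*(-2 - (5 - 3))/4)*(-13)**2 = (126 + (1/4)*2*(-2 - 1*2))*169 = (126 + (1/4)*2*(-2 - 2))*169 = (126 + (1/4)*2*(-4))*169 = (126 - 2)*169 = 124*169 = 20956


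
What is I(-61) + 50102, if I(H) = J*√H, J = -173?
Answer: 50102 - 173*I*√61 ≈ 50102.0 - 1351.2*I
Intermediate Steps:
I(H) = -173*√H
I(-61) + 50102 = -173*I*√61 + 50102 = 50102 - 173*I*√61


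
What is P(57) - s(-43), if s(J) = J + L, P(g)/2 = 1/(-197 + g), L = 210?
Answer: -11691/70 ≈ -167.01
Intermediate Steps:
P(g) = 2/(-197 + g)
s(J) = 210 + J (s(J) = J + 210 = 210 + J)
P(57) - s(-43) = 2/(-197 + 57) - (210 - 43) = 2/(-140) - 1*167 = 2*(-1/140) - 167 = -1/70 - 167 = -11691/70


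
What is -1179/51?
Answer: -393/17 ≈ -23.118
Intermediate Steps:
-1179/51 = -1179*1/51 = -393/17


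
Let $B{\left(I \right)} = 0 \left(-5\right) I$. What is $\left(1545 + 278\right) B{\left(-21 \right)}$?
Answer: $0$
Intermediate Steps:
$B{\left(I \right)} = 0$ ($B{\left(I \right)} = 0 I = 0$)
$\left(1545 + 278\right) B{\left(-21 \right)} = \left(1545 + 278\right) 0 = 1823 \cdot 0 = 0$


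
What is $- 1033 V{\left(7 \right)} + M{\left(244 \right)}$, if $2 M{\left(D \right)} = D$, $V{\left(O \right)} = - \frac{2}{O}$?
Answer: $\frac{2920}{7} \approx 417.14$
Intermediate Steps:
$M{\left(D \right)} = \frac{D}{2}$
$- 1033 V{\left(7 \right)} + M{\left(244 \right)} = - 1033 \left(- \frac{2}{7}\right) + \frac{1}{2} \cdot 244 = - 1033 \left(\left(-2\right) \frac{1}{7}\right) + 122 = \left(-1033\right) \left(- \frac{2}{7}\right) + 122 = \frac{2066}{7} + 122 = \frac{2920}{7}$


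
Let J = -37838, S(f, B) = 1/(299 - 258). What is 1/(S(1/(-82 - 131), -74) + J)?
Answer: -41/1551357 ≈ -2.6428e-5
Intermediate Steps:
S(f, B) = 1/41
1/(S(1/(-82 - 131), -74) + J) = 1/(1/41 - 37838) = 1/(-1551357/41) = -41/1551357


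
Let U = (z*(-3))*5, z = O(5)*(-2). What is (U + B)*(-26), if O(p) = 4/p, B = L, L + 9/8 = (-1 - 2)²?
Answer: -3315/4 ≈ -828.75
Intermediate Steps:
L = 63/8 (L = -9/8 + (-1 - 2)² = -9/8 + (-3)² = -9/8 + 9 = 63/8 ≈ 7.8750)
B = 63/8 ≈ 7.8750
z = -8/5 (z = (4/5)*(-2) = (4*(⅕))*(-2) = (⅘)*(-2) = -8/5 ≈ -1.6000)
U = 24 (U = -8/5*(-3)*5 = (24/5)*5 = 24)
(U + B)*(-26) = (24 + 63/8)*(-26) = (255/8)*(-26) = -3315/4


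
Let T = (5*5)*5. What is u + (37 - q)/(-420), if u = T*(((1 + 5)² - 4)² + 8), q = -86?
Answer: 18059959/140 ≈ 1.2900e+5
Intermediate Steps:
T = 125 (T = 25*5 = 125)
u = 129000 (u = 125*(((1 + 5)² - 4)² + 8) = 125*((6² - 4)² + 8) = 125*((36 - 4)² + 8) = 125*(32² + 8) = 125*(1024 + 8) = 125*1032 = 129000)
u + (37 - q)/(-420) = 129000 + (37 - 1*(-86))/(-420) = 129000 + (37 + 86)*(-1/420) = 129000 + 123*(-1/420) = 129000 - 41/140 = 18059959/140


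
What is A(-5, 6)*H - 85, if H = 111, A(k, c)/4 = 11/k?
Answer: -5309/5 ≈ -1061.8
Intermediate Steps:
A(k, c) = 44/k (A(k, c) = 4*(11/k) = 44/k)
A(-5, 6)*H - 85 = (44/(-5))*111 - 85 = (44*(-1/5))*111 - 85 = -44/5*111 - 85 = -4884/5 - 85 = -5309/5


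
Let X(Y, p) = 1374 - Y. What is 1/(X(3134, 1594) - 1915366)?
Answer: -1/1917126 ≈ -5.2161e-7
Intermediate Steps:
1/(X(3134, 1594) - 1915366) = 1/((1374 - 1*3134) - 1915366) = 1/((1374 - 3134) - 1915366) = 1/(-1760 - 1915366) = 1/(-1917126) = -1/1917126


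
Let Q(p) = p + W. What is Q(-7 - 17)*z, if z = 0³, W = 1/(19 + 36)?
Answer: 0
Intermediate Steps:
W = 1/55 ≈ 0.018182
z = 0
Q(p) = 1/55 + p (Q(p) = p + 1/55 = 1/55 + p)
Q(-7 - 17)*z = (1/55 + (-7 - 17))*0 = (1/55 - 24)*0 = -1319/55*0 = 0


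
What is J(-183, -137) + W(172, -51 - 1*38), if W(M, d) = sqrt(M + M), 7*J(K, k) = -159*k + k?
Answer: 21646/7 + 2*sqrt(86) ≈ 3110.8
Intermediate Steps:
J(K, k) = -158*k/7 (J(K, k) = (-159*k + k)/7 = (-158*k)/7 = -158*k/7)
W(M, d) = sqrt(2)*sqrt(M) (W(M, d) = sqrt(2*M) = sqrt(2)*sqrt(M))
J(-183, -137) + W(172, -51 - 1*38) = -158/7*(-137) + sqrt(2)*sqrt(172) = 21646/7 + sqrt(2)*(2*sqrt(43)) = 21646/7 + 2*sqrt(86)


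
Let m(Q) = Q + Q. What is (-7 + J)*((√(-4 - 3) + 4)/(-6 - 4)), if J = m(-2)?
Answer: 22/5 + 11*I*√7/10 ≈ 4.4 + 2.9103*I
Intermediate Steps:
m(Q) = 2*Q
J = -4 (J = 2*(-2) = -4)
(-7 + J)*((√(-4 - 3) + 4)/(-6 - 4)) = (-7 - 4)*((√(-4 - 3) + 4)/(-6 - 4)) = -11*(√(-7) + 4)/(-10) = -11*(I*√7 + 4)*(-1)/10 = -11*(4 + I*√7)*(-1)/10 = -11*(-⅖ - I*√7/10) = 22/5 + 11*I*√7/10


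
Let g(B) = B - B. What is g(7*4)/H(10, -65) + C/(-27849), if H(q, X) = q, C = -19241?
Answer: 19241/27849 ≈ 0.69090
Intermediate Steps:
g(B) = 0
g(7*4)/H(10, -65) + C/(-27849) = 0/10 - 19241/(-27849) = 0*(⅒) - 19241*(-1/27849) = 0 + 19241/27849 = 19241/27849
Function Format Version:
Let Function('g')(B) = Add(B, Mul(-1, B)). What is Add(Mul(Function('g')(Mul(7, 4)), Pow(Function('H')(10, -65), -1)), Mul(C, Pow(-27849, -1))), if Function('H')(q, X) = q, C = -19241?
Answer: Rational(19241, 27849) ≈ 0.69090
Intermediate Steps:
Function('g')(B) = 0
Add(Mul(Function('g')(Mul(7, 4)), Pow(Function('H')(10, -65), -1)), Mul(C, Pow(-27849, -1))) = Add(Mul(0, Pow(10, -1)), Mul(-19241, Pow(-27849, -1))) = Add(Mul(0, Rational(1, 10)), Mul(-19241, Rational(-1, 27849))) = Add(0, Rational(19241, 27849)) = Rational(19241, 27849)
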